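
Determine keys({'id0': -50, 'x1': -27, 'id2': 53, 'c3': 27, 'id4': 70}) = ['id0', 'x1', 'id2', 'c3', 'id4']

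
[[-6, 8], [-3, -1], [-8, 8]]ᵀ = [[-6, -3, -8], [8, -1, 8]]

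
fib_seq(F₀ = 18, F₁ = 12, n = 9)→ [18, 12, 30, 42, 72, 114, 186, 300, 486]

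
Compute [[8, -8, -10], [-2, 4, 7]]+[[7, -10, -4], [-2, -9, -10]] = [[15, -18, -14], [-4, -5, -3]]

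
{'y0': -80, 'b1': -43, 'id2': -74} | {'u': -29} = {'y0': -80, 'b1': -43, 'id2': -74, 'u': -29}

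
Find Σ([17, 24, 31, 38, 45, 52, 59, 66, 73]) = 17 + 24 + 31 + 38 + 45 + 52 + 59 + 66 + 73
= 405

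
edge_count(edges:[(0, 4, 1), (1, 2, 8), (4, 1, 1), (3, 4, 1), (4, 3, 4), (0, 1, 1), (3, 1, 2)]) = 7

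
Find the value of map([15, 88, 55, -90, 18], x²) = [225, 7744, 3025, 8100, 324]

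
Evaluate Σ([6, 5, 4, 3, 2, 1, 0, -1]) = 6 + 5 + 4 + 3 + 2 + 1 + 0 + (-1)
= 20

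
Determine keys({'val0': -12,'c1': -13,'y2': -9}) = ['val0', 'c1', 'y2']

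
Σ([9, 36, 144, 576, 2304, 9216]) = 12285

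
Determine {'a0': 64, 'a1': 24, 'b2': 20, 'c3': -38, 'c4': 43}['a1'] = 24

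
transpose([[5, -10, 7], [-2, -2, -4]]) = [[5, -2], [-10, -2], [7, -4]]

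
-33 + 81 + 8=56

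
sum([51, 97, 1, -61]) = 88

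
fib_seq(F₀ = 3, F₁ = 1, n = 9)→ F_2 = F_1 + F_0 = 4
F_3 = F_2 + F_1 = 5
F_4 = F_3 + F_2 = 9
...
= [3, 1, 4, 5, 9, 14, 23, 37, 60]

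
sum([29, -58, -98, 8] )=29 + (-58) + (-98) + 8
= -119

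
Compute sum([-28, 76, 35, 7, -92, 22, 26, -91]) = -45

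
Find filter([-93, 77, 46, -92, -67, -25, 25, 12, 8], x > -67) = [77, 46, -25, 25, 12, 8]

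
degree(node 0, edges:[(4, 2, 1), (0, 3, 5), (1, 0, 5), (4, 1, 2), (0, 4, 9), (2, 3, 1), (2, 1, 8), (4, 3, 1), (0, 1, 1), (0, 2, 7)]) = incident: (0,3), (1,0), (0,4), (0,1), (0,2)
= 5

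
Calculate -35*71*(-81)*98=19725930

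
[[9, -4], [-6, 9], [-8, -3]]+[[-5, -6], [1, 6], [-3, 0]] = [[4, -10], [-5, 15], [-11, -3]]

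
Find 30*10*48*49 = 705600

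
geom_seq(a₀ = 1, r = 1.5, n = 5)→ a_0 = 1*1.5^0 = 1.0
a_1 = 1*1.5^1 = 1.5
a_2 = 1*1.5^2 = 2.25
...
= [1.0, 1.5, 2.25, 3.375, 5.0625]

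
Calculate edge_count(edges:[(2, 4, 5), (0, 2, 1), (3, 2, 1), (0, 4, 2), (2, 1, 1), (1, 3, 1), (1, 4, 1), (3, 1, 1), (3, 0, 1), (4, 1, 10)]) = 10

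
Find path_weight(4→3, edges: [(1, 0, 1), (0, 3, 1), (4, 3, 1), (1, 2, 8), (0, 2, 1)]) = 1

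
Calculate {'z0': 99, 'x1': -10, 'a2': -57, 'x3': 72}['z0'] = 99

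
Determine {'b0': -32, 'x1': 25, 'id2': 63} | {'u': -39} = {'b0': -32, 'x1': 25, 'id2': 63, 'u': -39}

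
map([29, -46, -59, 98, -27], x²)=(29)²=841, (-46)²=2116, (-59)²=3481, (98)²=9604, (-27)²=729
= [841, 2116, 3481, 9604, 729]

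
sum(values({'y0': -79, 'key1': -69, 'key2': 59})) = -89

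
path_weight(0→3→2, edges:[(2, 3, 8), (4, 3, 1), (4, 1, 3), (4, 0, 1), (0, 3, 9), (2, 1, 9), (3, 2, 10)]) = 19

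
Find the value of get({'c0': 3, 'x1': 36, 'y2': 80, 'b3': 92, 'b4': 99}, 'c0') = 3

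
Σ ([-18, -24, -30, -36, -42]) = (-18) + (-24) + (-30) + (-36) + (-42)
= -150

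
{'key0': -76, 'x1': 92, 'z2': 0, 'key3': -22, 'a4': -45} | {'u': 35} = {'key0': -76, 'x1': 92, 'z2': 0, 'key3': -22, 'a4': -45, 'u': 35}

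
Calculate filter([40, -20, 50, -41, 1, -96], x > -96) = [40, -20, 50, -41, 1]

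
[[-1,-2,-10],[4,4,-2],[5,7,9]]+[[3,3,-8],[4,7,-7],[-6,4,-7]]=[[2, 1, -18], [8, 11, -9], [-1, 11, 2]]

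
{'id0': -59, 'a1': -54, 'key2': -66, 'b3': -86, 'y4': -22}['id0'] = -59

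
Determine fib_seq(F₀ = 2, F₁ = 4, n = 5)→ [2, 4, 6, 10, 16]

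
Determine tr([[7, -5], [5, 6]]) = diagonal: 7 + 6
= 13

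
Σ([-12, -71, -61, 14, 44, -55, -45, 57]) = (-12) + (-71) + (-61) + 14 + 44 + (-55) + (-45) + 57
= -129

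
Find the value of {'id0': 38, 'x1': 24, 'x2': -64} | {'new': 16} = {'id0': 38, 'x1': 24, 'x2': -64, 'new': 16}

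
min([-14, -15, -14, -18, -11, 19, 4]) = -18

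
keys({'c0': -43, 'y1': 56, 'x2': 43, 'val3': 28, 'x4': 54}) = ['c0', 'y1', 'x2', 'val3', 'x4']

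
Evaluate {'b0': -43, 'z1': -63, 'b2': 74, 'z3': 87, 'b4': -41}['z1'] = -63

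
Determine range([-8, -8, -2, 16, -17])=33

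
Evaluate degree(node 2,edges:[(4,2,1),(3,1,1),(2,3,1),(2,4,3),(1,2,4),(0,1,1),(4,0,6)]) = incident: (4,2), (2,3), (2,4), (1,2)
= 4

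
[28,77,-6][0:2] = [28, 77]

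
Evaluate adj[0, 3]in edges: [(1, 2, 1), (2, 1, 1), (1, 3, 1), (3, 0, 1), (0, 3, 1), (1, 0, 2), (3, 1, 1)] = 1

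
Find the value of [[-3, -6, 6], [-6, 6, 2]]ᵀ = [[-3, -6], [-6, 6], [6, 2]]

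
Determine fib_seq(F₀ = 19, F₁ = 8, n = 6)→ [19, 8, 27, 35, 62, 97]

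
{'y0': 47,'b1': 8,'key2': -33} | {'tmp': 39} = {'y0': 47, 'b1': 8, 'key2': -33, 'tmp': 39}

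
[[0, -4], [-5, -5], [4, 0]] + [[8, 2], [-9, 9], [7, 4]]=[[8, -2], [-14, 4], [11, 4]]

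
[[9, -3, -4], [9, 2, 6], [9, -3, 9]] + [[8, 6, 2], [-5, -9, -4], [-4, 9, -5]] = [[17, 3, -2], [4, -7, 2], [5, 6, 4]]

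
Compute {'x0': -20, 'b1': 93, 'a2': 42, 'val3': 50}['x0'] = -20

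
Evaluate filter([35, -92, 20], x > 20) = keep x where x > 20: 35✓, -92✗, 20✗
= [35]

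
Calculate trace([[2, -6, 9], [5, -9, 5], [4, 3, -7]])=-14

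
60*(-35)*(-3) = 6300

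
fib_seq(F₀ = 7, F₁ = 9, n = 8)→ [7, 9, 16, 25, 41, 66, 107, 173]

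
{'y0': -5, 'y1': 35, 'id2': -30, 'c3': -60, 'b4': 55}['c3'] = -60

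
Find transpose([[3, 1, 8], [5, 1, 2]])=[[3, 5], [1, 1], [8, 2]]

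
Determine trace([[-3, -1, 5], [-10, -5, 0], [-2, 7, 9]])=diagonal: (-3) + (-5) + 9
= 1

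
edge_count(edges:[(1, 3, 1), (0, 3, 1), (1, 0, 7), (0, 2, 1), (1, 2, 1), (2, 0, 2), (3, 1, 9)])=7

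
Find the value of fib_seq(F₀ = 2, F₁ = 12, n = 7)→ F_2 = F_1 + F_0 = 14
F_3 = F_2 + F_1 = 26
F_4 = F_3 + F_2 = 40
...
= [2, 12, 14, 26, 40, 66, 106]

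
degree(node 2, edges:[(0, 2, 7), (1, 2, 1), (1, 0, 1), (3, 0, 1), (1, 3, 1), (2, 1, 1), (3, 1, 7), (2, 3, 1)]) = incident: (0,2), (1,2), (2,1), (2,3)
= 4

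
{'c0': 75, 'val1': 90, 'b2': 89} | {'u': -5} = {'c0': 75, 'val1': 90, 'b2': 89, 'u': -5}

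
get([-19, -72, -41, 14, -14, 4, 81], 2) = -41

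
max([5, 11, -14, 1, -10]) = 11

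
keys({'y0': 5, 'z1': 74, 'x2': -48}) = ['y0', 'z1', 'x2']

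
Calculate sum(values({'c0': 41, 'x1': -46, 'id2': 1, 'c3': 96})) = 92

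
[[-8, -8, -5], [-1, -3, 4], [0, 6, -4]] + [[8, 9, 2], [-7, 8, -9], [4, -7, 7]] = [[0, 1, -3], [-8, 5, -5], [4, -1, 3]]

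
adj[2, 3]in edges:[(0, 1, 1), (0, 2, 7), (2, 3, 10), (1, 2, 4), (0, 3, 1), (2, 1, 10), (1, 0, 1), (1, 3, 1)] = 10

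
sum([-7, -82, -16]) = (-7) + (-82) + (-16)
= -105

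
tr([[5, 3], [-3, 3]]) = 8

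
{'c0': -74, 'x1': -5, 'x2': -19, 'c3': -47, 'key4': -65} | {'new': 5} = {'c0': -74, 'x1': -5, 'x2': -19, 'c3': -47, 'key4': -65, 'new': 5}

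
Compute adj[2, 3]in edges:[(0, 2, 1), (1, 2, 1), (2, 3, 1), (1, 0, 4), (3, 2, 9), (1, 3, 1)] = 1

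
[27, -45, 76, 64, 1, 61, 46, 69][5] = 61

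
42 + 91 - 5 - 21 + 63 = 170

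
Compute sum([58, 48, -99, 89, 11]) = 107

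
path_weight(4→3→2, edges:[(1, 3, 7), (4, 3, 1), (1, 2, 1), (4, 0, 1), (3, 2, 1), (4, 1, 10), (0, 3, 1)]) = w(4→3)=1 + w(3→2)=1
= 2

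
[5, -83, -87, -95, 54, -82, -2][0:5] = [5, -83, -87, -95, 54]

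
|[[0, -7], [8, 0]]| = (0)*(0) - (-7)*(8)
= 56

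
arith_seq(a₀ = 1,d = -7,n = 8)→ [1, -6, -13, -20, -27, -34, -41, -48]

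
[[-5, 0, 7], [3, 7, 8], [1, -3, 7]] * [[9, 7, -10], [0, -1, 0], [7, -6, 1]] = [[4, -77, 57], [83, -34, -22], [58, -32, -3]]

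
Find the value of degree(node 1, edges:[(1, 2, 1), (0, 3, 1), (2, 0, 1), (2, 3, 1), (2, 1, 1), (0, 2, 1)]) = incident: (1,2), (2,1)
= 2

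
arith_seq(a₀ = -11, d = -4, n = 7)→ a_0 = -11 + 0*-4 = -11
a_1 = -11 + 1*-4 = -15
a_2 = -11 + 2*-4 = -19
...
= [-11, -15, -19, -23, -27, -31, -35]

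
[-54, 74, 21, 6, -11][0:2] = [-54, 74]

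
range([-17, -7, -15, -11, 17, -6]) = 34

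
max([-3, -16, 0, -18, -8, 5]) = 5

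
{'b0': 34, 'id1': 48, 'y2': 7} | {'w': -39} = {'b0': 34, 'id1': 48, 'y2': 7, 'w': -39}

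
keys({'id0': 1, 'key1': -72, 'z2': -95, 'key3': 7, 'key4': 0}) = ['id0', 'key1', 'z2', 'key3', 'key4']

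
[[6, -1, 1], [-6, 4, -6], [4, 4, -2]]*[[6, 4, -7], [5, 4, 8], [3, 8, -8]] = [[34, 28, -58], [-34, -56, 122], [38, 16, 20]]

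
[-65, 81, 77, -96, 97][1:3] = [81, 77]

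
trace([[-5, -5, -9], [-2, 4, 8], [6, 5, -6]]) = -7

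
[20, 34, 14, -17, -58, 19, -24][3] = -17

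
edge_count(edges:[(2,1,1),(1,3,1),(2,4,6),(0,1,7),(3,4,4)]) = 5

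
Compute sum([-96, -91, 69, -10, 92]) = -36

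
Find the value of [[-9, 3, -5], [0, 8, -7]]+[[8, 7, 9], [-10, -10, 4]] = [[-1, 10, 4], [-10, -2, -3]]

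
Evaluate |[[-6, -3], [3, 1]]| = 3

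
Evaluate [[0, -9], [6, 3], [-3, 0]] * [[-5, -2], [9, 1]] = C[0][0] = (0)*(-5) + (-9)*(9) = -81
C[0][1] = (0)*(-2) + (-9)*(1) = -9
C[1][0] = (6)*(-5) + (3)*(9) = -3
C[1][1] = (6)*(-2) + (3)*(1) = -9
C[2][0] = (-3)*(-5) + (0)*(9) = 15
C[2][1] = (-3)*(-2) + (0)*(1) = 6
= [[-81, -9], [-3, -9], [15, 6]]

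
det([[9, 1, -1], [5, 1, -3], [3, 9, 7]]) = (1)*(9)*det([[1, -3], [9, 7]]) + (-1)*(1)*det([[5, -3], [3, 7]]) + (1)*(-1)*det([[5, 1], [3, 9]])
= 306 + -44 + -42
= 220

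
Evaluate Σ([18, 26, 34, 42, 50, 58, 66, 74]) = 18 + 26 + 34 + 42 + 50 + 58 + 66 + 74
= 368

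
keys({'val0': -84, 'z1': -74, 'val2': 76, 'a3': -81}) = ['val0', 'z1', 'val2', 'a3']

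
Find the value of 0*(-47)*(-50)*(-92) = 0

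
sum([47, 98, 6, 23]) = 47 + 98 + 6 + 23
= 174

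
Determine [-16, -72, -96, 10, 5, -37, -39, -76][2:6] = [-96, 10, 5, -37]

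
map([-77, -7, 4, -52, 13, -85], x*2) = -77*2=-154, -7*2=-14, 4*2=8, -52*2=-104, 13*2=26, -85*2=-170
= [-154, -14, 8, -104, 26, -170]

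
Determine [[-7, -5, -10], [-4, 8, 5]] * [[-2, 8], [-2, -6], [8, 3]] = C[0][0] = (-7)*(-2) + (-5)*(-2) + (-10)*(8) = -56
C[0][1] = (-7)*(8) + (-5)*(-6) + (-10)*(3) = -56
C[1][0] = (-4)*(-2) + (8)*(-2) + (5)*(8) = 32
C[1][1] = (-4)*(8) + (8)*(-6) + (5)*(3) = -65
= [[-56, -56], [32, -65]]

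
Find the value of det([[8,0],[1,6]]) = 48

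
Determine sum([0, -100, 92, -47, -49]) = -104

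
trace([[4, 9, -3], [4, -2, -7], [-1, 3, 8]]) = diagonal: 4 + (-2) + 8
= 10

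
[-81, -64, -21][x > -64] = keep x where x > -64: -81✗, -64✗, -21✓
= [-21]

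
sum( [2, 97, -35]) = 64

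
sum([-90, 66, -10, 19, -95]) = (-90) + 66 + (-10) + 19 + (-95)
= -110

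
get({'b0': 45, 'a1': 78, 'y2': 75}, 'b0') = 45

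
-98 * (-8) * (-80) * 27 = -1693440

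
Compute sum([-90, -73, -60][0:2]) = slice → [-90, -73]
(-90) + (-73)
= -163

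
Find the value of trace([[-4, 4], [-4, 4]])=diagonal: (-4) + 4
= 0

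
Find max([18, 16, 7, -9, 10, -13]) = 18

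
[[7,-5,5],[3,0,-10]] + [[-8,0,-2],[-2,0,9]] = [[-1, -5, 3], [1, 0, -1]]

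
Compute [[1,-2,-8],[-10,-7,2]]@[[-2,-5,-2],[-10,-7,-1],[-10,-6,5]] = C[0][0] = (1)*(-2) + (-2)*(-10) + (-8)*(-10) = 98
C[0][1] = (1)*(-5) + (-2)*(-7) + (-8)*(-6) = 57
C[0][2] = (1)*(-2) + (-2)*(-1) + (-8)*(5) = -40
C[1][0] = (-10)*(-2) + (-7)*(-10) + (2)*(-10) = 70
C[1][1] = (-10)*(-5) + (-7)*(-7) + (2)*(-6) = 87
C[1][2] = (-10)*(-2) + (-7)*(-1) + (2)*(5) = 37
= [[98, 57, -40], [70, 87, 37]]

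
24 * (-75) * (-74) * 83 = 11055600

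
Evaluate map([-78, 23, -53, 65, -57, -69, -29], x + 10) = -78+10=-68, 23+10=33, -53+10=-43, 65+10=75, -57+10=-47, -69+10=-59, -29+10=-19
= [-68, 33, -43, 75, -47, -59, -19]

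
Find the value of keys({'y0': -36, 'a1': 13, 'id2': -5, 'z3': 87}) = ['y0', 'a1', 'id2', 'z3']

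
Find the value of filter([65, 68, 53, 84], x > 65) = keep x where x > 65: 65✗, 68✓, 53✗, 84✓
= [68, 84]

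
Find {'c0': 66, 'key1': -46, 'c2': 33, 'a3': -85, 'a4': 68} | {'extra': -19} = {'c0': 66, 'key1': -46, 'c2': 33, 'a3': -85, 'a4': 68, 'extra': -19}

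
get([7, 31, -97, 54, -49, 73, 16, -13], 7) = -13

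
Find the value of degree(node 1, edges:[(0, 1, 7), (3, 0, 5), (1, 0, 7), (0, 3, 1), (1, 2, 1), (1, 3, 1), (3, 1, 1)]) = incident: (0,1), (1,0), (1,2), (1,3), (3,1)
= 5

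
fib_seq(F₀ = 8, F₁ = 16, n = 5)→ F_2 = F_1 + F_0 = 24
F_3 = F_2 + F_1 = 40
F_4 = F_3 + F_2 = 64
= [8, 16, 24, 40, 64]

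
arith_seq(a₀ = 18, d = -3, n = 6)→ a_0 = 18 + 0*-3 = 18
a_1 = 18 + 1*-3 = 15
a_2 = 18 + 2*-3 = 12
...
= [18, 15, 12, 9, 6, 3]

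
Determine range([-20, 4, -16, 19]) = 39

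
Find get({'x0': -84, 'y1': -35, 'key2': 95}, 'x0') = -84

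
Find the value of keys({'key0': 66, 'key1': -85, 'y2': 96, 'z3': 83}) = ['key0', 'key1', 'y2', 'z3']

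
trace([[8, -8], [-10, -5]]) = diagonal: 8 + (-5)
= 3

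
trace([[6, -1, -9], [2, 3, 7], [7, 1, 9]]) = diagonal: 6 + 3 + 9
= 18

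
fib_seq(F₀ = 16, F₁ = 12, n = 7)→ F_2 = F_1 + F_0 = 28
F_3 = F_2 + F_1 = 40
F_4 = F_3 + F_2 = 68
...
= [16, 12, 28, 40, 68, 108, 176]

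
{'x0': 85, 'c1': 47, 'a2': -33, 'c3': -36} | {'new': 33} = {'x0': 85, 'c1': 47, 'a2': -33, 'c3': -36, 'new': 33}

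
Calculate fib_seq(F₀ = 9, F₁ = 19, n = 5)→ F_2 = F_1 + F_0 = 28
F_3 = F_2 + F_1 = 47
F_4 = F_3 + F_2 = 75
= [9, 19, 28, 47, 75]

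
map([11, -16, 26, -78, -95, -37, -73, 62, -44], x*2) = 11*2=22, -16*2=-32, 26*2=52, -78*2=-156, -95*2=-190, -37*2=-74, -73*2=-146, 62*2=124, -44*2=-88
= [22, -32, 52, -156, -190, -74, -146, 124, -88]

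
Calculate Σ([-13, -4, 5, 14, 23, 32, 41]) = 98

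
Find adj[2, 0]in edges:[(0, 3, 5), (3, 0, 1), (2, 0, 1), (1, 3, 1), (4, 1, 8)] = 1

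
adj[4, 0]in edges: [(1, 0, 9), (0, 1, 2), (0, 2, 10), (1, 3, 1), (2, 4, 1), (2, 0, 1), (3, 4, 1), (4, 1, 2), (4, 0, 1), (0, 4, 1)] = 1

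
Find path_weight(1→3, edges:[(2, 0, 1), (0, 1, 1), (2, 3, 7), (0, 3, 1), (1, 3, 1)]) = w(1→3)=1
= 1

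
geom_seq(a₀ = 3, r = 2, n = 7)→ [3, 6, 12, 24, 48, 96, 192]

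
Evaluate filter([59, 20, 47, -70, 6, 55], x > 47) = [59, 55]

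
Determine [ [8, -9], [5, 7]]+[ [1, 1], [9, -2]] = [[9, -8], [14, 5]]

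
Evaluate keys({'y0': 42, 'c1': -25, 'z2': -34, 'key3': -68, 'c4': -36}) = ['y0', 'c1', 'z2', 'key3', 'c4']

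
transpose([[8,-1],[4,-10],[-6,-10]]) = [[8, 4, -6], [-1, -10, -10]]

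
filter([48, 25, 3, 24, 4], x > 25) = [48]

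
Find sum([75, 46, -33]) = 75 + 46 + (-33)
= 88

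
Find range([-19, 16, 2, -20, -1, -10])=36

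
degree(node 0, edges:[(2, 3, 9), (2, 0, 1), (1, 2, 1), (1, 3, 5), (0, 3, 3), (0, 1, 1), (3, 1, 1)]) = 3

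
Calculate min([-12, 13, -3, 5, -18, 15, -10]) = -18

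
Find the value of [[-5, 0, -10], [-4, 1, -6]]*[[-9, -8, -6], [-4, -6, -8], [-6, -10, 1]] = C[0][0] = (-5)*(-9) + (0)*(-4) + (-10)*(-6) = 105
C[0][1] = (-5)*(-8) + (0)*(-6) + (-10)*(-10) = 140
C[0][2] = (-5)*(-6) + (0)*(-8) + (-10)*(1) = 20
C[1][0] = (-4)*(-9) + (1)*(-4) + (-6)*(-6) = 68
C[1][1] = (-4)*(-8) + (1)*(-6) + (-6)*(-10) = 86
C[1][2] = (-4)*(-6) + (1)*(-8) + (-6)*(1) = 10
= [[105, 140, 20], [68, 86, 10]]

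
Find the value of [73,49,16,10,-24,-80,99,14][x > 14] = keep x where x > 14: 73✓, 49✓, 16✓, 10✗, -24✗, -80✗, 99✓, 14✗
= [73, 49, 16, 99]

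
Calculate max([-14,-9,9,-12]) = 9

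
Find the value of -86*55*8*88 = -3329920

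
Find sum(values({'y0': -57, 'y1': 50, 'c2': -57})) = (-57) + 50 + (-57)
= -64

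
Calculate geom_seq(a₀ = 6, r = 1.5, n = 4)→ a_0 = 6*1.5^0 = 6.0
a_1 = 6*1.5^1 = 9.0
a_2 = 6*1.5^2 = 13.5
...
= [6.0, 9.0, 13.5, 20.25]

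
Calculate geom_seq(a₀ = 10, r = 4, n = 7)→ a_0 = 10*4^0 = 10
a_1 = 10*4^1 = 40
a_2 = 10*4^2 = 160
...
= [10, 40, 160, 640, 2560, 10240, 40960]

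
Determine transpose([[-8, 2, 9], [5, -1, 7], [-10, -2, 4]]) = [[-8, 5, -10], [2, -1, -2], [9, 7, 4]]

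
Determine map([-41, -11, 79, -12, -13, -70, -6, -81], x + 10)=-41+10=-31, -11+10=-1, 79+10=89, -12+10=-2, -13+10=-3, -70+10=-60, -6+10=4, -81+10=-71
= [-31, -1, 89, -2, -3, -60, 4, -71]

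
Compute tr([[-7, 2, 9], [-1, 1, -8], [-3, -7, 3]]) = diagonal: (-7) + 1 + 3
= -3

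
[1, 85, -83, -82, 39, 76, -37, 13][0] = 1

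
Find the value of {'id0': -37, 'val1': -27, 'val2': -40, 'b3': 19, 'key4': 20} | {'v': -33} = {'id0': -37, 'val1': -27, 'val2': -40, 'b3': 19, 'key4': 20, 'v': -33}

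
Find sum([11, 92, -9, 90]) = 184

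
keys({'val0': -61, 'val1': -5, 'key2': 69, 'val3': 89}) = ['val0', 'val1', 'key2', 'val3']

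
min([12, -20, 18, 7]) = -20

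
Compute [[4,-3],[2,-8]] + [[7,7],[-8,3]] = [[11, 4], [-6, -5]]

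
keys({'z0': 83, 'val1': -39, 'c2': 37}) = ['z0', 'val1', 'c2']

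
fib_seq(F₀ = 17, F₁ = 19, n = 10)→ [17, 19, 36, 55, 91, 146, 237, 383, 620, 1003]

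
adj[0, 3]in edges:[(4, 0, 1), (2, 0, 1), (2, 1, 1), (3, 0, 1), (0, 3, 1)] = 1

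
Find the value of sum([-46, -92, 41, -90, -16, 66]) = -137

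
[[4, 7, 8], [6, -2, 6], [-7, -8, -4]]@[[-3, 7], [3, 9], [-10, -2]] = C[0][0] = (4)*(-3) + (7)*(3) + (8)*(-10) = -71
C[0][1] = (4)*(7) + (7)*(9) + (8)*(-2) = 75
C[1][0] = (6)*(-3) + (-2)*(3) + (6)*(-10) = -84
C[1][1] = (6)*(7) + (-2)*(9) + (6)*(-2) = 12
C[2][0] = (-7)*(-3) + (-8)*(3) + (-4)*(-10) = 37
C[2][1] = (-7)*(7) + (-8)*(9) + (-4)*(-2) = -113
= [[-71, 75], [-84, 12], [37, -113]]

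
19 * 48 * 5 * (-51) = -232560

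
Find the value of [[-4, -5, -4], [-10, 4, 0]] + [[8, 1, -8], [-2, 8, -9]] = [[4, -4, -12], [-12, 12, -9]]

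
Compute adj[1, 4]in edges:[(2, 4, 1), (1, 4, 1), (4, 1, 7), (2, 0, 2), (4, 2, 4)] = 1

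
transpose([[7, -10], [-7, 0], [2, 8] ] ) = [[7, -7, 2], [-10, 0, 8]]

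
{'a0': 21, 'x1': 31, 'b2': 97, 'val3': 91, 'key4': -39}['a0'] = 21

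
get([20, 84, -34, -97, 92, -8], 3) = -97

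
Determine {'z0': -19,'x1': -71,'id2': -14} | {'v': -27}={'z0': -19, 'x1': -71, 'id2': -14, 'v': -27}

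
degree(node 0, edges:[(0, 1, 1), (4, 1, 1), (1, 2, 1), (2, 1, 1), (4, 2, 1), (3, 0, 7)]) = 2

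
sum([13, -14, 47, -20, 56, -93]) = 13 + (-14) + 47 + (-20) + 56 + (-93)
= -11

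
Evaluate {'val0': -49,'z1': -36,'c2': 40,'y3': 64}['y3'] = 64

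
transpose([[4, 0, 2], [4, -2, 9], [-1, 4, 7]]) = [[4, 4, -1], [0, -2, 4], [2, 9, 7]]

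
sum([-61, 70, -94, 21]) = -64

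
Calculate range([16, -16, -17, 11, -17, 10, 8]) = 33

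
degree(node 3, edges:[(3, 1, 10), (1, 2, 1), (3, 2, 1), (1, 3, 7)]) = incident: (3,1), (3,2), (1,3)
= 3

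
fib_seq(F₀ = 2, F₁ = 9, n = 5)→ [2, 9, 11, 20, 31]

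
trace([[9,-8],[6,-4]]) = 5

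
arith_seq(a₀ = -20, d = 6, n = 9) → a_0 = -20 + 0*6 = -20
a_1 = -20 + 1*6 = -14
a_2 = -20 + 2*6 = -8
...
= [-20, -14, -8, -2, 4, 10, 16, 22, 28]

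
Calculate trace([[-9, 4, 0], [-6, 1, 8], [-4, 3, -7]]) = -15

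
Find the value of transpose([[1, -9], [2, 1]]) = [[1, 2], [-9, 1]]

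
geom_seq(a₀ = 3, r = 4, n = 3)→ [3, 12, 48]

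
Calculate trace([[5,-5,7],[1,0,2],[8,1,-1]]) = 4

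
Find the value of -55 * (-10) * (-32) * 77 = -1355200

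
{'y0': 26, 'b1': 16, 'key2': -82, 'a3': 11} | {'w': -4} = {'y0': 26, 'b1': 16, 'key2': -82, 'a3': 11, 'w': -4}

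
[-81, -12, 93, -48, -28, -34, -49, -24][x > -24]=[-12, 93]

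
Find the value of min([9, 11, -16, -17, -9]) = -17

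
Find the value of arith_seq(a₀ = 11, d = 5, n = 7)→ [11, 16, 21, 26, 31, 36, 41]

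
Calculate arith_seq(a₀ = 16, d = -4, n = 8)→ [16, 12, 8, 4, 0, -4, -8, -12]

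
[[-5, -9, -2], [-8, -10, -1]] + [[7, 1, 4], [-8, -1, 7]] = [[2, -8, 2], [-16, -11, 6]]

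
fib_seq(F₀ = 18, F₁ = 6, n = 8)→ [18, 6, 24, 30, 54, 84, 138, 222]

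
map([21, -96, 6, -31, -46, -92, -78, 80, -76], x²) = (21)²=441, (-96)²=9216, (6)²=36, (-31)²=961, (-46)²=2116, (-92)²=8464, (-78)²=6084, (80)²=6400, (-76)²=5776
= [441, 9216, 36, 961, 2116, 8464, 6084, 6400, 5776]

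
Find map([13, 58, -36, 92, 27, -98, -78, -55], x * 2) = 13*2=26, 58*2=116, -36*2=-72, 92*2=184, 27*2=54, -98*2=-196, -78*2=-156, -55*2=-110
= [26, 116, -72, 184, 54, -196, -156, -110]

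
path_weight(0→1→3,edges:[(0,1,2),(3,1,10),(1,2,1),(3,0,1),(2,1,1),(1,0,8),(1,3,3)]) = 5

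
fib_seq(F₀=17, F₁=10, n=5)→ F_2 = F_1 + F_0 = 27
F_3 = F_2 + F_1 = 37
F_4 = F_3 + F_2 = 64
= [17, 10, 27, 37, 64]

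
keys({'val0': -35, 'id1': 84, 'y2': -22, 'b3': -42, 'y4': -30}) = ['val0', 'id1', 'y2', 'b3', 'y4']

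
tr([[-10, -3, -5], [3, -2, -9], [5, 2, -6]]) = diagonal: (-10) + (-2) + (-6)
= -18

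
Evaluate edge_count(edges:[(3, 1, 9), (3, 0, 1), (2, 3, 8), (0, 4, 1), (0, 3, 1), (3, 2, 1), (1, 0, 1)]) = 7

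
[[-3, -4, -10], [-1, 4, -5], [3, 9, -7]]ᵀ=[[-3, -1, 3], [-4, 4, 9], [-10, -5, -7]]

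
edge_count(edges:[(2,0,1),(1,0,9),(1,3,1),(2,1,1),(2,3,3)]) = 5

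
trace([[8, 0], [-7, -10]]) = diagonal: 8 + (-10)
= -2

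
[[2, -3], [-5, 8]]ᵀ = [[2, -5], [-3, 8]]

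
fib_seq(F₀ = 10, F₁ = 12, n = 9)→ F_2 = F_1 + F_0 = 22
F_3 = F_2 + F_1 = 34
F_4 = F_3 + F_2 = 56
...
= [10, 12, 22, 34, 56, 90, 146, 236, 382]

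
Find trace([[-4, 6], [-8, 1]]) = -3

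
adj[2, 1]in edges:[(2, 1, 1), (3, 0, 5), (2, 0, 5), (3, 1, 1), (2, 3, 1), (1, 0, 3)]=1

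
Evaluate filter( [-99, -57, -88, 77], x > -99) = [-57, -88, 77]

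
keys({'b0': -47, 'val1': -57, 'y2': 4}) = ['b0', 'val1', 'y2']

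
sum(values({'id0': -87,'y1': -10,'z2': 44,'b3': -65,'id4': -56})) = (-87) + (-10) + 44 + (-65) + (-56)
= -174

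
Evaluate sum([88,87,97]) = 272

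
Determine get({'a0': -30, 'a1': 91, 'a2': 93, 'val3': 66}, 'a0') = -30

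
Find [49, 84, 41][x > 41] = [49, 84]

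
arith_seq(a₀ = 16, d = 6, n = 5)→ a_0 = 16 + 0*6 = 16
a_1 = 16 + 1*6 = 22
a_2 = 16 + 2*6 = 28
...
= [16, 22, 28, 34, 40]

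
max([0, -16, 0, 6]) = 6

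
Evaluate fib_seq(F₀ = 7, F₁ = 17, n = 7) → [7, 17, 24, 41, 65, 106, 171]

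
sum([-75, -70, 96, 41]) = (-75) + (-70) + 96 + 41
= -8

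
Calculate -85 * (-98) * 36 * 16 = 4798080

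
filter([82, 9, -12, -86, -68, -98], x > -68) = [82, 9, -12]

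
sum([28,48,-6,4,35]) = 28 + 48 + (-6) + 4 + 35
= 109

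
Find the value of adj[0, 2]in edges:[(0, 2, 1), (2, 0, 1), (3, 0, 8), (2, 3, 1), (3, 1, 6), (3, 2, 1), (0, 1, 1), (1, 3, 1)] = 1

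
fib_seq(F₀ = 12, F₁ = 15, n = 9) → [12, 15, 27, 42, 69, 111, 180, 291, 471]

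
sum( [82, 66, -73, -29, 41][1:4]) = slice → [66, -73, -29]
66 + (-73) + (-29)
= -36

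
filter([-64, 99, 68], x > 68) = [99]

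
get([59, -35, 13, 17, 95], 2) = 13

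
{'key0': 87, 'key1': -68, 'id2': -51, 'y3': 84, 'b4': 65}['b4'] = 65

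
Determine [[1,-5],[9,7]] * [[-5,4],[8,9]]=C[0][0] = (1)*(-5) + (-5)*(8) = -45
C[0][1] = (1)*(4) + (-5)*(9) = -41
C[1][0] = (9)*(-5) + (7)*(8) = 11
C[1][1] = (9)*(4) + (7)*(9) = 99
= [[-45, -41], [11, 99]]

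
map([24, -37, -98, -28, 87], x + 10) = [34, -27, -88, -18, 97]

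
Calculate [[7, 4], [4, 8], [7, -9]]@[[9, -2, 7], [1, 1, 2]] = [[67, -10, 57], [44, 0, 44], [54, -23, 31]]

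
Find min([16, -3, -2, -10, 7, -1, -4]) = -10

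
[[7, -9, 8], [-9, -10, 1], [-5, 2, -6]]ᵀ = [[7, -9, -5], [-9, -10, 2], [8, 1, -6]]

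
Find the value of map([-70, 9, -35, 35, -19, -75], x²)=[4900, 81, 1225, 1225, 361, 5625]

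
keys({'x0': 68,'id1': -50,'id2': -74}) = ['x0', 'id1', 'id2']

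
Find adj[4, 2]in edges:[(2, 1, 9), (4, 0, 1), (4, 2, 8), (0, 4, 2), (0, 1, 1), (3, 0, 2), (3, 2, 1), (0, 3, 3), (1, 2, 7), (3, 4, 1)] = 8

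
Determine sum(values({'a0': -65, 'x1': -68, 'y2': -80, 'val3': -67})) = (-65) + (-68) + (-80) + (-67)
= -280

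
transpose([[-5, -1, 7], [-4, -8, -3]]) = [[-5, -4], [-1, -8], [7, -3]]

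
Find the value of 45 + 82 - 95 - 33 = -1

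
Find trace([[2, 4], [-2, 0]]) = diagonal: 2 + 0
= 2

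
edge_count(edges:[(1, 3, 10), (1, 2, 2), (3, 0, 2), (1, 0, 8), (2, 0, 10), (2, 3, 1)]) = 6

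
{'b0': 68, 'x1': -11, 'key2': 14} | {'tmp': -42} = {'b0': 68, 'x1': -11, 'key2': 14, 'tmp': -42}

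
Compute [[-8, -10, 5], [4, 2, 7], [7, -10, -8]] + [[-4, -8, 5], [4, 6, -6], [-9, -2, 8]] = [[-12, -18, 10], [8, 8, 1], [-2, -12, 0]]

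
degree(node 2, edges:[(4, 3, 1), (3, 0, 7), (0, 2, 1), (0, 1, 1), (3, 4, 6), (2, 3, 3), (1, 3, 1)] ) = 2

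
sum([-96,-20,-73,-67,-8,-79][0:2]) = -116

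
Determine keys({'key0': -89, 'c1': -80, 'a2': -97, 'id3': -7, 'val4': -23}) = ['key0', 'c1', 'a2', 'id3', 'val4']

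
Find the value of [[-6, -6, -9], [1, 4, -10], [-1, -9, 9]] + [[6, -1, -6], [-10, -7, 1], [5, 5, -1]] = [[0, -7, -15], [-9, -3, -9], [4, -4, 8]]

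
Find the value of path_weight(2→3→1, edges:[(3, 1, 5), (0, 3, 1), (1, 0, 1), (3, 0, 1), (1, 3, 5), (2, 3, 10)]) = w(2→3)=10 + w(3→1)=5
= 15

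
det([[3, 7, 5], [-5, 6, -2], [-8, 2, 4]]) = (1)*(3)*det([[6, -2], [2, 4]]) + (-1)*(7)*det([[-5, -2], [-8, 4]]) + (1)*(5)*det([[-5, 6], [-8, 2]])
= 84 + 252 + 190
= 526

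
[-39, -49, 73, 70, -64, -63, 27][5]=-63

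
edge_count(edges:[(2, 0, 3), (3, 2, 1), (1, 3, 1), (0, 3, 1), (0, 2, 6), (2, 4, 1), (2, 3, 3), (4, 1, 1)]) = 8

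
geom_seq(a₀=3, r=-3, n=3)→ [3, -9, 27]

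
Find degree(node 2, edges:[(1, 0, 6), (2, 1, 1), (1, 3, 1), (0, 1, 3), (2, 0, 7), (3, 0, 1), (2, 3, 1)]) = incident: (2,1), (2,0), (2,3)
= 3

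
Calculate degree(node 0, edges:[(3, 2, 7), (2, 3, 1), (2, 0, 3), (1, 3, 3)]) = incident: (2,0)
= 1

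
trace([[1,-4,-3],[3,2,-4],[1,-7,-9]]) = diagonal: 1 + 2 + (-9)
= -6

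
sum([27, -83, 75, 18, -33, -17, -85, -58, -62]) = -218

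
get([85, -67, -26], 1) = -67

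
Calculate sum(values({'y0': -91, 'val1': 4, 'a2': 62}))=-25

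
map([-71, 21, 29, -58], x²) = [5041, 441, 841, 3364]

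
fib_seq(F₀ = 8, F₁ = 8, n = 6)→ F_2 = F_1 + F_0 = 16
F_3 = F_2 + F_1 = 24
F_4 = F_3 + F_2 = 40
...
= [8, 8, 16, 24, 40, 64]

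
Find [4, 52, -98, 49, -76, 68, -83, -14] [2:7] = [-98, 49, -76, 68, -83]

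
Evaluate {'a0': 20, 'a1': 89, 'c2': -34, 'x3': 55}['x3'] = 55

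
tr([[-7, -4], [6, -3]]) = -10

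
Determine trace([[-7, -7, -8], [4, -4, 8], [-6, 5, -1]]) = diagonal: (-7) + (-4) + (-1)
= -12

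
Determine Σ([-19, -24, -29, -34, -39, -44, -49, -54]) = (-19) + (-24) + (-29) + (-34) + (-39) + (-44) + (-49) + (-54)
= -292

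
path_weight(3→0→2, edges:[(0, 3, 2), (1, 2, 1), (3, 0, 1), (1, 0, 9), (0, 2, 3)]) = 4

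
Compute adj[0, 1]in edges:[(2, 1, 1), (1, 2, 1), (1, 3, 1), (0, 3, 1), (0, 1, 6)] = 6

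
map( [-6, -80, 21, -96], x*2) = -6*2=-12, -80*2=-160, 21*2=42, -96*2=-192
= [-12, -160, 42, -192]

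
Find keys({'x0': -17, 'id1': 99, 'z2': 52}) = ['x0', 'id1', 'z2']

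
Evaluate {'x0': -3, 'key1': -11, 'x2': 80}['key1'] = -11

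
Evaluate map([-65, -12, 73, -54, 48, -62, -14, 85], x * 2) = -65*2=-130, -12*2=-24, 73*2=146, -54*2=-108, 48*2=96, -62*2=-124, -14*2=-28, 85*2=170
= [-130, -24, 146, -108, 96, -124, -28, 170]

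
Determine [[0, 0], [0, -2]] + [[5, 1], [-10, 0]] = [[5, 1], [-10, -2]]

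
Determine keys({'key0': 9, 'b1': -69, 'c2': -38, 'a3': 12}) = ['key0', 'b1', 'c2', 'a3']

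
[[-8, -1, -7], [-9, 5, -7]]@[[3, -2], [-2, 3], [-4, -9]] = C[0][0] = (-8)*(3) + (-1)*(-2) + (-7)*(-4) = 6
C[0][1] = (-8)*(-2) + (-1)*(3) + (-7)*(-9) = 76
C[1][0] = (-9)*(3) + (5)*(-2) + (-7)*(-4) = -9
C[1][1] = (-9)*(-2) + (5)*(3) + (-7)*(-9) = 96
= [[6, 76], [-9, 96]]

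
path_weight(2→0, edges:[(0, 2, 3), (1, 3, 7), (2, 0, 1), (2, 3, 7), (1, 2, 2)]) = 1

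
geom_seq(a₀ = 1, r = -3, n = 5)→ [1, -3, 9, -27, 81]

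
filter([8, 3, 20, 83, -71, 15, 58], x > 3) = keep x where x > 3: 8✓, 3✗, 20✓, 83✓, -71✗, 15✓, 58✓
= [8, 20, 83, 15, 58]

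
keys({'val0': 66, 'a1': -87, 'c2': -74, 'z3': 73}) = ['val0', 'a1', 'c2', 'z3']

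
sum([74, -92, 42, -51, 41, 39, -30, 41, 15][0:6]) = slice → [74, -92, 42, -51, 41, 39]
74 + (-92) + 42 + (-51) + 41 + 39
= 53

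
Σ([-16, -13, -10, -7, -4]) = (-16) + (-13) + (-10) + (-7) + (-4)
= -50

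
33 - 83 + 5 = -45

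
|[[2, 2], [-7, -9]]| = -4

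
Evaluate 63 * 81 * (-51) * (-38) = 9889614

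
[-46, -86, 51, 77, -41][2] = 51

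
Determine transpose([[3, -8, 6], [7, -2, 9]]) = [[3, 7], [-8, -2], [6, 9]]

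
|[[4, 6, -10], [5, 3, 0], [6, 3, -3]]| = 84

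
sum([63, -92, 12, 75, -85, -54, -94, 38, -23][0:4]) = 58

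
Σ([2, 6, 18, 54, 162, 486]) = 728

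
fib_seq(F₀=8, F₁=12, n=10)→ F_2 = F_1 + F_0 = 20
F_3 = F_2 + F_1 = 32
F_4 = F_3 + F_2 = 52
...
= [8, 12, 20, 32, 52, 84, 136, 220, 356, 576]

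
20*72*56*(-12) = -967680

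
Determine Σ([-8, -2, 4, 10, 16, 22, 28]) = (-8) + (-2) + 4 + 10 + 16 + 22 + 28
= 70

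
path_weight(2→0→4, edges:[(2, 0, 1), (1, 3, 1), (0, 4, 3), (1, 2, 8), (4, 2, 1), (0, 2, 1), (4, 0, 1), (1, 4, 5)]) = 4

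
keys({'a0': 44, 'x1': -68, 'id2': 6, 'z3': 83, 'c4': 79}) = ['a0', 'x1', 'id2', 'z3', 'c4']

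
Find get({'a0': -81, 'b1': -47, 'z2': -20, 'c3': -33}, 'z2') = -20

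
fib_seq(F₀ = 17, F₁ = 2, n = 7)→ F_2 = F_1 + F_0 = 19
F_3 = F_2 + F_1 = 21
F_4 = F_3 + F_2 = 40
...
= [17, 2, 19, 21, 40, 61, 101]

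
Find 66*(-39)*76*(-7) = 1369368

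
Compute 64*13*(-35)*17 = -495040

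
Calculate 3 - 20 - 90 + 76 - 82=-113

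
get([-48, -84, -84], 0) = -48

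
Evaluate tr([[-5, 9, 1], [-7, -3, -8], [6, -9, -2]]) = -10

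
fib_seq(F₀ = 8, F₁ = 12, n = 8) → [8, 12, 20, 32, 52, 84, 136, 220]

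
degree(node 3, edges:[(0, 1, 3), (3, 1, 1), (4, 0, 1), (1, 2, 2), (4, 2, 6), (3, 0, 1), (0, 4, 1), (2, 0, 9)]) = 2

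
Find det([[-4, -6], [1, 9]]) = (-4)*(9) - (-6)*(1)
= -30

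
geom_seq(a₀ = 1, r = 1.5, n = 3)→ [1.0, 1.5, 2.25]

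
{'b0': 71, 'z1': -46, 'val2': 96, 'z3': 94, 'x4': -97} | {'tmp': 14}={'b0': 71, 'z1': -46, 'val2': 96, 'z3': 94, 'x4': -97, 'tmp': 14}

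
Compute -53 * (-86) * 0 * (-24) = 0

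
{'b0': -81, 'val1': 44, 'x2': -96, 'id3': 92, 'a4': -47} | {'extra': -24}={'b0': -81, 'val1': 44, 'x2': -96, 'id3': 92, 'a4': -47, 'extra': -24}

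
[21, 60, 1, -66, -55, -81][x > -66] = [21, 60, 1, -55]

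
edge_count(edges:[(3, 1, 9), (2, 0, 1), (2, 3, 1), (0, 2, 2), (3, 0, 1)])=5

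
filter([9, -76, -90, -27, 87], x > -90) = keep x where x > -90: 9✓, -76✓, -90✗, -27✓, 87✓
= [9, -76, -27, 87]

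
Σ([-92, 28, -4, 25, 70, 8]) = 35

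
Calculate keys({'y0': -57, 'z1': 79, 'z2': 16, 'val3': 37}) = ['y0', 'z1', 'z2', 'val3']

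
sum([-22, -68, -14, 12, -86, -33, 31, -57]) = (-22) + (-68) + (-14) + 12 + (-86) + (-33) + 31 + (-57)
= -237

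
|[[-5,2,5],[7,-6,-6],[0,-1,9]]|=(1)*(-5)*det([[-6, -6], [-1, 9]]) + (-1)*(2)*det([[7, -6], [0, 9]]) + (1)*(5)*det([[7, -6], [0, -1]])
= 300 + -126 + -35
= 139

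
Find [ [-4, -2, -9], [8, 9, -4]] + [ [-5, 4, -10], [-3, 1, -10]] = [[-9, 2, -19], [5, 10, -14]]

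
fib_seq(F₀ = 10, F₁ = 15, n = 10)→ [10, 15, 25, 40, 65, 105, 170, 275, 445, 720]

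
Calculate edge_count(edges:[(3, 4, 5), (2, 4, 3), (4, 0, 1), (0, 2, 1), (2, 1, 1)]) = 5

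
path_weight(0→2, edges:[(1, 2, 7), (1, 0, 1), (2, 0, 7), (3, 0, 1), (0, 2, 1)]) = w(0→2)=1
= 1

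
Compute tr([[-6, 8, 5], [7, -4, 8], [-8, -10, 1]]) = diagonal: (-6) + (-4) + 1
= -9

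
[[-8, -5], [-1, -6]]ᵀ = [[-8, -1], [-5, -6]]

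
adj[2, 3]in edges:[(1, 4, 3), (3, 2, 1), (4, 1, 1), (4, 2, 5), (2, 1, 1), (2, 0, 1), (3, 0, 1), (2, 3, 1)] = 1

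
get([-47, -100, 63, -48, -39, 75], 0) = -47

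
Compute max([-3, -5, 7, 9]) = 9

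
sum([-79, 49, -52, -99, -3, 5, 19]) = (-79) + 49 + (-52) + (-99) + (-3) + 5 + 19
= -160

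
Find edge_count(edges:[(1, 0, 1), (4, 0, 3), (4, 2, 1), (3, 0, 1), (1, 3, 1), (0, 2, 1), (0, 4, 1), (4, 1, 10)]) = 8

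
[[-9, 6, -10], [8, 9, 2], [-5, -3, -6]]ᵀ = [[-9, 8, -5], [6, 9, -3], [-10, 2, -6]]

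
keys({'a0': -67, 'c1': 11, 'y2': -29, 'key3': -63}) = ['a0', 'c1', 'y2', 'key3']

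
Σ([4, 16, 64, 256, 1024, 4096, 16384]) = 21844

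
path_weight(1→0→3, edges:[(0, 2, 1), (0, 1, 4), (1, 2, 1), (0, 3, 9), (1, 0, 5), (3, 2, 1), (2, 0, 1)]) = 14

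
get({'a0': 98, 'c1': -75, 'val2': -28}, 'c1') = -75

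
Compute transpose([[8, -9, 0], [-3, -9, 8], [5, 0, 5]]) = [[8, -3, 5], [-9, -9, 0], [0, 8, 5]]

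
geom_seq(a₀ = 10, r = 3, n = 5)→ [10, 30, 90, 270, 810]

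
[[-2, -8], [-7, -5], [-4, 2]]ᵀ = [[-2, -7, -4], [-8, -5, 2]]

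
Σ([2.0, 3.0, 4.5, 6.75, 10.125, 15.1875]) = 41.5625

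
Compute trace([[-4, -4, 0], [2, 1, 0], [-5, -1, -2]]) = diagonal: (-4) + 1 + (-2)
= -5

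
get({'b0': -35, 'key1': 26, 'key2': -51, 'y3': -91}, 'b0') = -35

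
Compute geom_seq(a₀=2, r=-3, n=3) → a_0 = 2*(-3)^0 = 2
a_1 = 2*(-3)^1 = -6
a_2 = 2*(-3)^2 = 18
= [2, -6, 18]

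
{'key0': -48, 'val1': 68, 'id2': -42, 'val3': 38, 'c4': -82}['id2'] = -42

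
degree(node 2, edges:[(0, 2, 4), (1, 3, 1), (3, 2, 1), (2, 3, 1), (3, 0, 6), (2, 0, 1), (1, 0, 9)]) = 4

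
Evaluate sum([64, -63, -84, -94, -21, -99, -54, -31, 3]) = -379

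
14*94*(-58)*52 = -3969056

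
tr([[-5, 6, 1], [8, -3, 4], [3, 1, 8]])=diagonal: (-5) + (-3) + 8
= 0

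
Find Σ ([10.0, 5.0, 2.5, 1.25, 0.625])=19.375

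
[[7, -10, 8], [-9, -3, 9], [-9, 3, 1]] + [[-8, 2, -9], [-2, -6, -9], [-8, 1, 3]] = [[-1, -8, -1], [-11, -9, 0], [-17, 4, 4]]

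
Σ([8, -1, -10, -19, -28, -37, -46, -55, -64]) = 8 + (-1) + (-10) + (-19) + (-28) + (-37) + (-46) + (-55) + (-64)
= -252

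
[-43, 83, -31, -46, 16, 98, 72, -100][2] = -31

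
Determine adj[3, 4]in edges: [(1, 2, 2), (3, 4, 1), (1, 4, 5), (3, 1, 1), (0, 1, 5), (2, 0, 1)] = 1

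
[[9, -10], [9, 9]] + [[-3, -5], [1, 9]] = [[6, -15], [10, 18]]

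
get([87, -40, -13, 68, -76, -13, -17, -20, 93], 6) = -17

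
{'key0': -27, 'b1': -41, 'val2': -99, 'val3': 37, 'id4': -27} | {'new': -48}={'key0': -27, 'b1': -41, 'val2': -99, 'val3': 37, 'id4': -27, 'new': -48}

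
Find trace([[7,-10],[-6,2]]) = diagonal: 7 + 2
= 9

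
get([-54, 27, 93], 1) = 27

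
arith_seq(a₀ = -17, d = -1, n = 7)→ [-17, -18, -19, -20, -21, -22, -23]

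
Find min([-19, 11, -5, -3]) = -19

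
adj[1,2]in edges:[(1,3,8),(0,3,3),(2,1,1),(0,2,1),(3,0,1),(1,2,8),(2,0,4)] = 8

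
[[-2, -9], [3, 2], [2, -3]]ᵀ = [[-2, 3, 2], [-9, 2, -3]]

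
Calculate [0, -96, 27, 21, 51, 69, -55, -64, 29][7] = -64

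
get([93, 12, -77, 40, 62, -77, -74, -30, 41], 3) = 40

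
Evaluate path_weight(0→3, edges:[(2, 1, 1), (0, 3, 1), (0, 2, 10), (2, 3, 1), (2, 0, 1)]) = 1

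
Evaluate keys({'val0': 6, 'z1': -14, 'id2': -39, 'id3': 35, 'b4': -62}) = ['val0', 'z1', 'id2', 'id3', 'b4']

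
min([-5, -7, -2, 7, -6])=-7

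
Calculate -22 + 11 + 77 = 66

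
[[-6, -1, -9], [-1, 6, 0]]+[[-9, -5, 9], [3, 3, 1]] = [[-15, -6, 0], [2, 9, 1]]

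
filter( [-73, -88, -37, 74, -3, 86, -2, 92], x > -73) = [-37, 74, -3, 86, -2, 92]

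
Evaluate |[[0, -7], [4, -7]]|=(0)*(-7) - (-7)*(4)
= 28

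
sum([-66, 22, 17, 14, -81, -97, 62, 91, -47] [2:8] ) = slice → [17, 14, -81, -97, 62, 91]
17 + 14 + (-81) + (-97) + 62 + 91
= 6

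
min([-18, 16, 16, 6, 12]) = -18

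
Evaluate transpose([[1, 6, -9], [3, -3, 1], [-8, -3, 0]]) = [[1, 3, -8], [6, -3, -3], [-9, 1, 0]]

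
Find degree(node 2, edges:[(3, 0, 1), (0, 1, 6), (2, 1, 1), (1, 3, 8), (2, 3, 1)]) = incident: (2,1), (2,3)
= 2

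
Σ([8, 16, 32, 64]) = 8 + 16 + 32 + 64
= 120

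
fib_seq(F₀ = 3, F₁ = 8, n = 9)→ F_2 = F_1 + F_0 = 11
F_3 = F_2 + F_1 = 19
F_4 = F_3 + F_2 = 30
...
= [3, 8, 11, 19, 30, 49, 79, 128, 207]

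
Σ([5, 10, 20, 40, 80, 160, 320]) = 635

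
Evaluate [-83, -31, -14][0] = -83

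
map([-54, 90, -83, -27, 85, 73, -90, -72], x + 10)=-54+10=-44, 90+10=100, -83+10=-73, -27+10=-17, 85+10=95, 73+10=83, -90+10=-80, -72+10=-62
= [-44, 100, -73, -17, 95, 83, -80, -62]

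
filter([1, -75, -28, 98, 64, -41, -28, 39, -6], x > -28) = [1, 98, 64, 39, -6]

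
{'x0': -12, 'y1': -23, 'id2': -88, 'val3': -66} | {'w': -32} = {'x0': -12, 'y1': -23, 'id2': -88, 'val3': -66, 'w': -32}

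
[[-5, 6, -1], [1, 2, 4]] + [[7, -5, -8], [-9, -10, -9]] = [[2, 1, -9], [-8, -8, -5]]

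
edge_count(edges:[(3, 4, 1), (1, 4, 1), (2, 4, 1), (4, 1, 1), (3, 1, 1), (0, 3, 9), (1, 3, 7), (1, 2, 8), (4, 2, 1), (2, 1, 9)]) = 10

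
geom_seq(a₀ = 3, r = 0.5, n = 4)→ a_0 = 3*0.5^0 = 3.0
a_1 = 3*0.5^1 = 1.5
a_2 = 3*0.5^2 = 0.75
...
= [3.0, 1.5, 0.75, 0.375]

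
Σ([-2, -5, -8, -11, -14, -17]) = (-2) + (-5) + (-8) + (-11) + (-14) + (-17)
= -57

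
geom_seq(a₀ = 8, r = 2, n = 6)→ a_0 = 8*2^0 = 8
a_1 = 8*2^1 = 16
a_2 = 8*2^2 = 32
...
= [8, 16, 32, 64, 128, 256]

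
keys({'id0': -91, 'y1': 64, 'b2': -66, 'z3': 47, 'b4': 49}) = ['id0', 'y1', 'b2', 'z3', 'b4']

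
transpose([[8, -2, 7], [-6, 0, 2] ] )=[[8, -6], [-2, 0], [7, 2]]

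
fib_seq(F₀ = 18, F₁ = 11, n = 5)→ [18, 11, 29, 40, 69]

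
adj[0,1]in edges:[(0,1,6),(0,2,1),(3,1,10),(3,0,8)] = 6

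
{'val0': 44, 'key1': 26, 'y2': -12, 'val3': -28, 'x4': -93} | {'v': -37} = {'val0': 44, 'key1': 26, 'y2': -12, 'val3': -28, 'x4': -93, 'v': -37}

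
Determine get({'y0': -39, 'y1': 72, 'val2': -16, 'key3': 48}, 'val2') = -16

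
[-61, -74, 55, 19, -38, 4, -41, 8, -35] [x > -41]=keep x where x > -41: -61✗, -74✗, 55✓, 19✓, -38✓, 4✓, -41✗, 8✓, -35✓
= [55, 19, -38, 4, 8, -35]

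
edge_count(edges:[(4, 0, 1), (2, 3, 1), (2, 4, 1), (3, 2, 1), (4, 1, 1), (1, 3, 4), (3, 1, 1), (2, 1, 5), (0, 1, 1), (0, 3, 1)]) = 10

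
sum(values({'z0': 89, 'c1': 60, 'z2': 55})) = 204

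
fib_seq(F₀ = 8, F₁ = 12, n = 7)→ F_2 = F_1 + F_0 = 20
F_3 = F_2 + F_1 = 32
F_4 = F_3 + F_2 = 52
...
= [8, 12, 20, 32, 52, 84, 136]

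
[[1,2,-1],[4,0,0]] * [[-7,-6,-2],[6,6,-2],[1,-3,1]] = C[0][0] = (1)*(-7) + (2)*(6) + (-1)*(1) = 4
C[0][1] = (1)*(-6) + (2)*(6) + (-1)*(-3) = 9
C[0][2] = (1)*(-2) + (2)*(-2) + (-1)*(1) = -7
C[1][0] = (4)*(-7) + (0)*(6) + (0)*(1) = -28
C[1][1] = (4)*(-6) + (0)*(6) + (0)*(-3) = -24
C[1][2] = (4)*(-2) + (0)*(-2) + (0)*(1) = -8
= [[4, 9, -7], [-28, -24, -8]]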